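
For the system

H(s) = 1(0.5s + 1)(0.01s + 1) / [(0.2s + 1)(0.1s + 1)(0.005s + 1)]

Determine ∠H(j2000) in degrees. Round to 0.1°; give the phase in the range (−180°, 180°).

At ω = 2000 rad/s:
zero (1 + j2000·0.5) = 1 + j1000 → |·| ≈ 1000, ∠ ≈ 89.94°
zero (1 + j2000·0.01) = 1 + j20 → |·| ≈ 20.025, ∠ ≈ 87.14°
pole (1 + j2000·0.2) = 1 + j400 → |·| ≈ 400, ∠ ≈ 89.86°
pole (1 + j2000·0.1) = 1 + j200 → |·| ≈ 200, ∠ ≈ 89.71°
pole (1 + j2000·0.005) = 1 + j10 → |·| ≈ 10.05, ∠ ≈ 84.29°
∠H = (89.94° + 87.14°) − (89.86° + 89.71° + 84.29°) = -86.78°

-86.8°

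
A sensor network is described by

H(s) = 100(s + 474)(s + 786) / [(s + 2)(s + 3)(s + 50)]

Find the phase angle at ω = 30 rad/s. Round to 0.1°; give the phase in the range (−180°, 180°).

164.4°

At s = jω = j30:
zero (s+474): 474 + j30 → |·| = √(474²+30²) = √225576 ≈ 474.95, ∠ = arctan(30/474) ≈ 3.62°
zero (s+786): 786 + j30 → |·| = √(786²+30²) = √618696 ≈ 786.57, ∠ = arctan(30/786) ≈ 2.19°
pole (s+2): 2 + j30 → |·| = √(2²+30²) = √904 ≈ 30.067, ∠ = arctan(30/2) ≈ 86.19°
pole (s+3): 3 + j30 → |·| = √(3²+30²) = √909 ≈ 30.15, ∠ = arctan(30/3) ≈ 84.29°
pole (s+50): 50 + j30 → |·| = √(50²+30²) = √3400 ≈ 58.31, ∠ = arctan(30/50) ≈ 30.96°
∠H = 5.81° − 201.44° = -195.63° ≡ 164.37° (principal value)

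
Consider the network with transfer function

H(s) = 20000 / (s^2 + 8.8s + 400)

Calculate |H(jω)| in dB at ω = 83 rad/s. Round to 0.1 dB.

9.7 dB

At s = jω = j83:
quadratic: (j83)² + 8.8·j83 + 400 = -6489 + j730.4 → |·| ≈ 6530, ∠ ≈ 173.58°
|H| = 20000 / 6530 ≈ 3.0628
Gain = 20 log₁₀(3.0628) ≈ 9.72 dB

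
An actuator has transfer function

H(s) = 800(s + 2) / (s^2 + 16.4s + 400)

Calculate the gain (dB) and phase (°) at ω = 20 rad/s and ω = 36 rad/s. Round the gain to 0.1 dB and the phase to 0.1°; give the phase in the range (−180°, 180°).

At s = jω = j20:
zero (s+2): 2 + j20 → |·| = √(2²+20²) = √404 ≈ 20.1, ∠ = arctan(20/2) ≈ 84.29°
quadratic: (j20)² + 16.4·j20 + 400 = 0 + j328 → |·| ≈ 328, ∠ ≈ 90.00°
|H| = 800 · 20.1 / 328 ≈ 49.024
Gain = 20 log₁₀(49.024) ≈ 33.81 dB
∠H = 84.29° − 90.00° = -5.71°

At s = jω = j36:
zero (s+2): 2 + j36 → |·| = √(2²+36²) = √1300 ≈ 36.056, ∠ = arctan(36/2) ≈ 86.82°
quadratic: (j36)² + 16.4·j36 + 400 = -896 + j590.4 → |·| ≈ 1073, ∠ ≈ 146.62°
|H| = 800 · 36.056 / 1073 ≈ 26.882
Gain = 20 log₁₀(26.882) ≈ 28.59 dB
∠H = 86.82° − 146.62° = -59.80°

ω = 20: 33.8 dB, -5.7°; ω = 36: 28.6 dB, -59.8°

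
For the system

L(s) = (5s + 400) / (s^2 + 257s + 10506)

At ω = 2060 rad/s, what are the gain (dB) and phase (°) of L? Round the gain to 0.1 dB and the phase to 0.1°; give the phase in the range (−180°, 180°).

-52.3 dB, -85.1°

Substitute s = j2060:
Numerator: 5(j2060) + 400 = 400 + j10300
Denominator: (j2060)^2 + 257(j2060) + 10506 = -4233094 + j529420
|N| = √(400² + 10300²) ≈ 10308, ∠N ≈ 87.78°
|D| = √(4233094² + 529420²) ≈ 4.2661e+06, ∠D ≈ 172.87°
|L| = 10308 / 4.2661e+06 ≈ 0.0024163
Gain = 20 log₁₀(0.0024163) ≈ -52.34 dB
∠L = 87.78° − 172.87° = -85.09°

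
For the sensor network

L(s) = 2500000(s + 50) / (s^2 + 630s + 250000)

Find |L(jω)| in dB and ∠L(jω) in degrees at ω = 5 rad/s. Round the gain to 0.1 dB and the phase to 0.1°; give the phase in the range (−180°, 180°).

54.0 dB, 5.0°

At s = jω = j5:
zero (s+50): 50 + j5 → |·| = √(50²+5²) = √2525 ≈ 50.249, ∠ = arctan(5/50) ≈ 5.71°
quadratic: (j5)² + 630·j5 + 250000 = 249975 + j3150 → |·| ≈ 2.4999e+05, ∠ ≈ 0.72°
|L| = 2500000 · 50.249 / 2.4999e+05 ≈ 502.51
Gain = 20 log₁₀(502.51) ≈ 54.02 dB
∠L = 5.71° − 0.72° = 4.99°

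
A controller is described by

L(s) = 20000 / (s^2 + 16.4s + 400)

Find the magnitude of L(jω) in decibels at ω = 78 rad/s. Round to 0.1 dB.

10.7 dB

At s = jω = j78:
quadratic: (j78)² + 16.4·j78 + 400 = -5684 + j1279.2 → |·| ≈ 5826.2, ∠ ≈ 167.32°
|L| = 20000 / 5826.2 ≈ 3.4328
Gain = 20 log₁₀(3.4328) ≈ 10.71 dB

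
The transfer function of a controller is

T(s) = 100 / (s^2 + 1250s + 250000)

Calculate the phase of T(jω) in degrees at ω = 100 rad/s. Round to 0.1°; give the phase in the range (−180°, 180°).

Substitute s = j100:
Numerator: 100 = 100 + j0
Denominator: (j100)^2 + 1250(j100) + 250000 = 240000 + j125000
|N| = √(100² + 0²) ≈ 100, ∠N ≈ 0.00°
|D| = √(240000² + 125000²) ≈ 2.706e+05, ∠D ≈ 27.51°
∠T = 0.00° − 27.51° = -27.51°

-27.5°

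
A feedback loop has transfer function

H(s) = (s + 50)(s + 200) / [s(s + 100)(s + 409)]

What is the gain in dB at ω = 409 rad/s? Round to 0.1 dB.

At s = jω = j409:
zero (s+50): 50 + j409 → |·| = √(50²+409²) = √169781 ≈ 412.04, ∠ = arctan(409/50) ≈ 83.03°
zero (s+200): 200 + j409 → |·| = √(200²+409²) = √207281 ≈ 455.28, ∠ = arctan(409/200) ≈ 63.94°
pole (s+100): 100 + j409 → |·| = √(100²+409²) = √177281 ≈ 421.05, ∠ = arctan(409/100) ≈ 76.26°
pole (s+409): 409 + j409 → |·| = √(409²+409²) = √334562 ≈ 578.41, ∠ = arctan(409/409) ≈ 45.00°
pole at origin: |s| = 409, ∠ = 90.00° (in denominator)
|H| = 1 · 1.8759e+05 / 9.9608e+07 ≈ 0.0018833
Gain = 20 log₁₀(0.0018833) ≈ -54.50 dB

-54.5 dB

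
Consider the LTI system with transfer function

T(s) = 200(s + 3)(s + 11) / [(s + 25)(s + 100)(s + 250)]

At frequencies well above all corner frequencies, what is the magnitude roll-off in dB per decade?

-20 dB/decade

Each pole contributes −20 dB/decade at high frequency; each zero contributes +20 dB/decade.
Net: 2 zero(s) − 3 pole(s) → -20 dB/decade.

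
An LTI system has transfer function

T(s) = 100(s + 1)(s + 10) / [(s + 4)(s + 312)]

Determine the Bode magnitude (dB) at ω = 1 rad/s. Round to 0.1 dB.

At s = jω = j1:
zero (s+1): 1 + j1 → |·| = √(1²+1²) = √2 ≈ 1.4142, ∠ = arctan(1/1) ≈ 45.00°
zero (s+10): 10 + j1 → |·| = √(10²+1²) = √101 ≈ 10.05, ∠ = arctan(1/10) ≈ 5.71°
pole (s+4): 4 + j1 → |·| = √(4²+1²) = √17 ≈ 4.1231, ∠ = arctan(1/4) ≈ 14.04°
pole (s+312): 312 + j1 → |·| = √(312²+1²) = √97345 ≈ 312, ∠ = arctan(1/312) ≈ 0.18°
|T| = 100 · 14.213 / 1286.4 ≈ 1.1049
Gain = 20 log₁₀(1.1049) ≈ 0.87 dB

0.9 dB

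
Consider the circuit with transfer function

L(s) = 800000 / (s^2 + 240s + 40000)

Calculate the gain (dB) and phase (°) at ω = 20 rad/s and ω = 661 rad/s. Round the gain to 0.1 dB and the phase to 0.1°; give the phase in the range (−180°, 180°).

ω = 20: 26.0 dB, -6.9°; ω = 661: 5.4 dB, -158.2°

At s = jω = j20:
quadratic: (j20)² + 240·j20 + 40000 = 39600 + j4800 → |·| ≈ 39890, ∠ ≈ 6.91°
|L| = 800000 / 39890 ≈ 20.055
Gain = 20 log₁₀(20.055) ≈ 26.04 dB
∠L = 0.00° − 6.91° = -6.91°

At s = jω = j661:
quadratic: (j661)² + 240·j661 + 40000 = -396921 + j158640 → |·| ≈ 4.2745e+05, ∠ ≈ 158.21°
|L| = 800000 / 4.2745e+05 ≈ 1.8716
Gain = 20 log₁₀(1.8716) ≈ 5.44 dB
∠L = 0.00° − 158.21° = -158.21°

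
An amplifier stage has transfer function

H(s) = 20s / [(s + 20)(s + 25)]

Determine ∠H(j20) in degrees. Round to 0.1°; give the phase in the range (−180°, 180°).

6.3°

At s = jω = j20:
zero at origin: s = j20 → |·| = 20, ∠ = 90.00°
pole (s+20): 20 + j20 → |·| = √(20²+20²) = √800 ≈ 28.284, ∠ = arctan(20/20) ≈ 45.00°
pole (s+25): 25 + j20 → |·| = √(25²+20²) = √1025 ≈ 32.016, ∠ = arctan(20/25) ≈ 38.66°
∠H = 90.00° − 83.66° = 6.34°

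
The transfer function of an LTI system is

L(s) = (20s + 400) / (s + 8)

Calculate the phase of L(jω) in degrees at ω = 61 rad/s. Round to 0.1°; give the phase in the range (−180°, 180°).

Substitute s = j61:
Numerator: 20(j61) + 400 = 400 + j1220
Denominator: (j61) + 8 = 8 + j61
|N| = √(400² + 1220²) ≈ 1283.9, ∠N ≈ 71.85°
|D| = √(8² + 61²) ≈ 61.522, ∠D ≈ 82.53°
∠L = 71.85° − 82.53° = -10.68°

-10.7°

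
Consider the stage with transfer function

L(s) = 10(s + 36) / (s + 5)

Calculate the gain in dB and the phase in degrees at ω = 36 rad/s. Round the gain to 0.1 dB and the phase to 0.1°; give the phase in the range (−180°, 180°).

22.9 dB, -37.1°

At s = jω = j36:
zero (s+36): 36 + j36 → |·| = √(36²+36²) = √2592 ≈ 50.912, ∠ = arctan(36/36) ≈ 45.00°
pole (s+5): 5 + j36 → |·| = √(5²+36²) = √1321 ≈ 36.346, ∠ = arctan(36/5) ≈ 82.09°
|L| = 10 · 50.912 / 36.346 ≈ 14.008
Gain = 20 log₁₀(14.008) ≈ 22.93 dB
∠L = 45.00° − 82.09° = -37.09°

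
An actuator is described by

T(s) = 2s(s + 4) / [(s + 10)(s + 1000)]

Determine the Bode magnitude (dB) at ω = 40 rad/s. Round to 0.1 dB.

At s = jω = j40:
zero (s+4): 4 + j40 → |·| = √(4²+40²) = √1616 ≈ 40.2, ∠ = arctan(40/4) ≈ 84.29°
zero at origin: s = j40 → |·| = 40, ∠ = 90.00°
pole (s+10): 10 + j40 → |·| = √(10²+40²) = √1700 ≈ 41.231, ∠ = arctan(40/10) ≈ 75.96°
pole (s+1000): 1000 + j40 → |·| = √(1000²+40²) = √1001600 ≈ 1000.8, ∠ = arctan(40/1000) ≈ 2.29°
|T| = 2 · 1608 / 41264 ≈ 0.077937
Gain = 20 log₁₀(0.077937) ≈ -22.17 dB

-22.2 dB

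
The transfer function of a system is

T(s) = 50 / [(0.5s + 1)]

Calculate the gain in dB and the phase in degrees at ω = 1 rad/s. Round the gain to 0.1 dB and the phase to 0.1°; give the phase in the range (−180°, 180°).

33.0 dB, -26.6°

At ω = 1 rad/s:
pole (1 + j1·0.5) = 1 + j0.5 → |·| ≈ 1.118, ∠ ≈ 26.57°
|T| = 50 · 1 / (1.118) ≈ 44.723
Gain = 20 log₁₀(44.723) ≈ 33.01 dB
∠T = (0°) − (26.57°) = -26.57°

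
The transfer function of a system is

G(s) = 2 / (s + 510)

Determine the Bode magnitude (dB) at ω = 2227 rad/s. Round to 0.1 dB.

-61.2 dB

At s = jω = j2227:
pole (s+510): 510 + j2227 → |·| = √(510²+2227²) = √5219629 ≈ 2284.7, ∠ = arctan(2227/510) ≈ 77.10°
|G| = 2 / 2284.7 ≈ 0.00087539
Gain = 20 log₁₀(0.00087539) ≈ -61.16 dB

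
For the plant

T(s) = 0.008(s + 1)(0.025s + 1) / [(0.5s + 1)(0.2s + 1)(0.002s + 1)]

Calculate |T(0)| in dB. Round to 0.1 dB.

-41.9 dB

T(0) = 0.008 · 1 / 1 = 0.008
20 log₁₀(0.008) ≈ -41.94 dB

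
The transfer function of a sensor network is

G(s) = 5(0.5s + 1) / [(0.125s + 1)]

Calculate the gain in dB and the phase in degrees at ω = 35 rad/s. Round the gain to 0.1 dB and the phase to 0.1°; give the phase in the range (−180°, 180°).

At ω = 35 rad/s:
zero (1 + j35·0.5) = 1 + j17.5 → |·| ≈ 17.529, ∠ ≈ 86.73°
pole (1 + j35·0.125) = 1 + j4.375 → |·| ≈ 4.4878, ∠ ≈ 77.12°
|G| = 5 · 17.529 / (4.4878) ≈ 19.53
Gain = 20 log₁₀(19.53) ≈ 25.81 dB
∠G = (86.73°) − (77.12°) = 9.61°

25.8 dB, 9.6°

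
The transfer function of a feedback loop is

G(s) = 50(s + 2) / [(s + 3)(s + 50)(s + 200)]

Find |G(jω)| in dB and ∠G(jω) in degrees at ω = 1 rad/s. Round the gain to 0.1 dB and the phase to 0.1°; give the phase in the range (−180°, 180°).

-49.0 dB, 6.7°

At s = jω = j1:
zero (s+2): 2 + j1 → |·| = √(2²+1²) = √5 ≈ 2.2361, ∠ = arctan(1/2) ≈ 26.57°
pole (s+3): 3 + j1 → |·| = √(3²+1²) = √10 ≈ 3.1623, ∠ = arctan(1/3) ≈ 18.43°
pole (s+50): 50 + j1 → |·| = √(50²+1²) = √2501 ≈ 50.01, ∠ = arctan(1/50) ≈ 1.15°
pole (s+200): 200 + j1 → |·| = √(200²+1²) = √40001 ≈ 200, ∠ = arctan(1/200) ≈ 0.29°
|G| = 50 · 2.2361 / 31629 ≈ 0.0035349
Gain = 20 log₁₀(0.0035349) ≈ -49.03 dB
∠G = 26.57° − 19.87° = 6.70°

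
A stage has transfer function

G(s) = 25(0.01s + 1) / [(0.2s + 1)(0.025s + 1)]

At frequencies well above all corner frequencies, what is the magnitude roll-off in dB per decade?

-20 dB/decade

Each pole contributes −20 dB/decade at high frequency; each zero contributes +20 dB/decade.
Net: 1 zero(s) − 2 pole(s) → -20 dB/decade.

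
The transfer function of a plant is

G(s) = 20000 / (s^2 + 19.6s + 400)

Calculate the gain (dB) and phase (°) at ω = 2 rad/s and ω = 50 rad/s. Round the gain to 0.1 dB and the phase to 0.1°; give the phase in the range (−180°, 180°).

At s = jω = j2:
quadratic: (j2)² + 19.6·j2 + 400 = 396 + j39.2 → |·| ≈ 397.94, ∠ ≈ 5.65°
|G| = 20000 / 397.94 ≈ 50.259
Gain = 20 log₁₀(50.259) ≈ 34.02 dB
∠G = 0.00° − 5.65° = -5.65°

At s = jω = j50:
quadratic: (j50)² + 19.6·j50 + 400 = -2100 + j980 → |·| ≈ 2317.4, ∠ ≈ 154.98°
|G| = 20000 / 2317.4 ≈ 8.6304
Gain = 20 log₁₀(8.6304) ≈ 18.72 dB
∠G = 0.00° − 154.98° = -154.98°

ω = 2: 34.0 dB, -5.7°; ω = 50: 18.7 dB, -155.0°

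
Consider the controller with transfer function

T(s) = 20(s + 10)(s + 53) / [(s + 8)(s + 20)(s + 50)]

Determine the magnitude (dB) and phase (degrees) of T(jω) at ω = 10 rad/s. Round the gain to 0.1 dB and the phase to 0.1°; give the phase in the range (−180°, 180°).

At s = jω = j10:
zero (s+10): 10 + j10 → |·| = √(10²+10²) = √200 ≈ 14.142, ∠ = arctan(10/10) ≈ 45.00°
zero (s+53): 53 + j10 → |·| = √(53²+10²) = √2909 ≈ 53.935, ∠ = arctan(10/53) ≈ 10.68°
pole (s+8): 8 + j10 → |·| = √(8²+10²) = √164 ≈ 12.806, ∠ = arctan(10/8) ≈ 51.34°
pole (s+20): 20 + j10 → |·| = √(20²+10²) = √500 ≈ 22.361, ∠ = arctan(10/20) ≈ 26.57°
pole (s+50): 50 + j10 → |·| = √(50²+10²) = √2600 ≈ 50.99, ∠ = arctan(10/50) ≈ 11.31°
|T| = 20 · 762.75 / 14601 ≈ 1.0448
Gain = 20 log₁₀(1.0448) ≈ 0.38 dB
∠T = 55.68° − 89.22° = -33.54°

0.4 dB, -33.5°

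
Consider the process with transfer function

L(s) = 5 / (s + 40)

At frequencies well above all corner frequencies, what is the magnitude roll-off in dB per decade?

-20 dB/decade

Each pole contributes −20 dB/decade at high frequency; each zero contributes +20 dB/decade.
Net: 0 zero(s) − 1 pole(s) → -20 dB/decade.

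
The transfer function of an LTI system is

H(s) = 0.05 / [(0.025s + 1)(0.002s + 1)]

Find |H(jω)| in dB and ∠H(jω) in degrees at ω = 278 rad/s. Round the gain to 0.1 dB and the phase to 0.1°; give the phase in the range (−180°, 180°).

-44.1 dB, -110.9°

At ω = 278 rad/s:
pole (1 + j278·0.025) = 1 + j6.95 → |·| ≈ 7.0216, ∠ ≈ 81.81°
pole (1 + j278·0.002) = 1 + j0.556 → |·| ≈ 1.1442, ∠ ≈ 29.07°
|H| = 0.05 · 1 / (7.0216 · 1.1442) ≈ 0.0062235
Gain = 20 log₁₀(0.0062235) ≈ -44.12 dB
∠H = (0°) − (81.81° + 29.07°) = -110.88°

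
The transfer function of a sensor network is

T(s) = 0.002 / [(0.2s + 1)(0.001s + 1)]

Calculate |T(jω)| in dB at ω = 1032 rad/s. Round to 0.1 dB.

At ω = 1032 rad/s:
pole (1 + j1032·0.2) = 1 + j206.4 → |·| ≈ 206.4, ∠ ≈ 89.72°
pole (1 + j1032·0.001) = 1 + j1.032 → |·| ≈ 1.437, ∠ ≈ 45.90°
|T| = 0.002 · 1 / (206.4 · 1.437) ≈ 6.7432e-06
Gain = 20 log₁₀(6.7432e-06) ≈ -103.42 dB

-103.4 dB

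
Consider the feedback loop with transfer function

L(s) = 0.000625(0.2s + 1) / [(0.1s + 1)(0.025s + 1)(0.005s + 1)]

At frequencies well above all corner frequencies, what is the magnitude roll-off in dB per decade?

Each pole contributes −20 dB/decade at high frequency; each zero contributes +20 dB/decade.
Net: 1 zero(s) − 3 pole(s) → -40 dB/decade.

-40 dB/decade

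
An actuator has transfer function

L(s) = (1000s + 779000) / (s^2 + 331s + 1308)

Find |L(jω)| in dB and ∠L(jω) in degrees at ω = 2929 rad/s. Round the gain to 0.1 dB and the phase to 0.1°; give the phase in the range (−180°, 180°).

Substitute s = j2929:
Numerator: 1000(j2929) + 779000 = 779000 + j2929000
Denominator: (j2929)^2 + 331(j2929) + 1308 = -8577733 + j969499
|N| = √(779000² + 2929000²) ≈ 3.0308e+06, ∠N ≈ 75.11°
|D| = √(8577733² + 969499²) ≈ 8.6323e+06, ∠D ≈ 173.55°
|L| = 3.0308e+06 / 8.6323e+06 ≈ 0.3511
Gain = 20 log₁₀(0.3511) ≈ -9.09 dB
∠L = 75.11° − 173.55° = -98.44°

-9.1 dB, -98.4°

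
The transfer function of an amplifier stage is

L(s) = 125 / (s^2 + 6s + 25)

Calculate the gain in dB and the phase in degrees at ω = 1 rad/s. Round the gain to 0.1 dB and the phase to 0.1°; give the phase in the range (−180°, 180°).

At s = jω = j1:
quadratic: (j1)² + 6·j1 + 25 = 24 + j6 → |·| ≈ 24.739, ∠ ≈ 14.04°
|L| = 125 / 24.739 ≈ 5.0528
Gain = 20 log₁₀(5.0528) ≈ 14.07 dB
∠L = 0.00° − 14.04° = -14.04°

14.1 dB, -14.0°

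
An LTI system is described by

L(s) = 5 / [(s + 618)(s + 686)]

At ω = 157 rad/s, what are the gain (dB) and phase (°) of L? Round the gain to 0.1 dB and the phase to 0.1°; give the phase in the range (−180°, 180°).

-99.1 dB, -27.1°

At s = jω = j157:
pole (s+618): 618 + j157 → |·| = √(618²+157²) = √406573 ≈ 637.63, ∠ = arctan(157/618) ≈ 14.25°
pole (s+686): 686 + j157 → |·| = √(686²+157²) = √495245 ≈ 703.74, ∠ = arctan(157/686) ≈ 12.89°
|L| = 5 / 4.4873e+05 ≈ 1.1143e-05
Gain = 20 log₁₀(1.1143e-05) ≈ -99.06 dB
∠L = 0.00° − 27.14° = -27.14°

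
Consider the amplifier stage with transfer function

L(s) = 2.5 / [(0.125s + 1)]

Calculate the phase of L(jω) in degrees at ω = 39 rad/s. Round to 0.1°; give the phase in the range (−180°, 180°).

At ω = 39 rad/s:
pole (1 + j39·0.125) = 1 + j4.875 → |·| ≈ 4.9765, ∠ ≈ 78.41°
∠L = (0°) − (78.41°) = -78.41°

-78.4°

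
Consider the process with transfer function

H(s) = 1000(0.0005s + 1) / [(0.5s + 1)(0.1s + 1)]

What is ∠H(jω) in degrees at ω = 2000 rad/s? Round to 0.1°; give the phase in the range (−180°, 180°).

-134.7°

At ω = 2000 rad/s:
zero (1 + j2000·0.0005) = 1 + j1 → |·| ≈ 1.4142, ∠ ≈ 45.00°
pole (1 + j2000·0.5) = 1 + j1000 → |·| ≈ 1000, ∠ ≈ 89.94°
pole (1 + j2000·0.1) = 1 + j200 → |·| ≈ 200, ∠ ≈ 89.71°
∠H = (45.00°) − (89.94° + 89.71°) = -134.65°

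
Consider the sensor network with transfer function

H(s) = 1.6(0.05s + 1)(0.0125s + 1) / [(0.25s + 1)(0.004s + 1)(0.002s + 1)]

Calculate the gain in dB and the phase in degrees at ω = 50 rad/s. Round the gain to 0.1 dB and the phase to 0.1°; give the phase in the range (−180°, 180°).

-8.1 dB, -2.2°

At ω = 50 rad/s:
zero (1 + j50·0.05) = 1 + j2.5 → |·| ≈ 2.6926, ∠ ≈ 68.20°
zero (1 + j50·0.0125) = 1 + j0.625 → |·| ≈ 1.1792, ∠ ≈ 32.01°
pole (1 + j50·0.25) = 1 + j12.5 → |·| ≈ 12.54, ∠ ≈ 85.43°
pole (1 + j50·0.004) = 1 + j0.2 → |·| ≈ 1.0198, ∠ ≈ 11.31°
pole (1 + j50·0.002) = 1 + j0.1 → |·| ≈ 1.005, ∠ ≈ 5.71°
|H| = 1.6 · 2.6926 · 1.1792 / (12.54 · 1.0198 · 1.005) ≈ 0.39528
Gain = 20 log₁₀(0.39528) ≈ -8.06 dB
∠H = (68.20° + 32.01°) − (85.43° + 11.31° + 5.71°) = -2.24°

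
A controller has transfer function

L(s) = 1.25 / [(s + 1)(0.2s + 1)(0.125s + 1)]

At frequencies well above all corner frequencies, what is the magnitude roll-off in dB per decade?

-60 dB/decade

Each pole contributes −20 dB/decade at high frequency; each zero contributes +20 dB/decade.
Net: 0 zero(s) − 3 pole(s) → -60 dB/decade.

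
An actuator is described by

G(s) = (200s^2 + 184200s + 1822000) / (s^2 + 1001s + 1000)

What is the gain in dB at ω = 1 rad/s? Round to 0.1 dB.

Substitute s = j1:
Numerator: 200(j1)^2 + 184200(j1) + 1822000 = 1821800 + j184200
Denominator: (j1)^2 + 1001(j1) + 1000 = 999 + j1001
|N| = √(1821800² + 184200²) ≈ 1.8311e+06, ∠N ≈ 5.77°
|D| = √(999² + 1001²) ≈ 1414.2, ∠D ≈ 45.06°
|G| = 1.8311e+06 / 1414.2 ≈ 1294.8
Gain = 20 log₁₀(1294.8) ≈ 62.24 dB

62.2 dB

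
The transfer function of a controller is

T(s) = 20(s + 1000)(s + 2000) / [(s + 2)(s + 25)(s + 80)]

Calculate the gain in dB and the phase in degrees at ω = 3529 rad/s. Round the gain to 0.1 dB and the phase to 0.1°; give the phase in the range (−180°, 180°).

At s = jω = j3529:
zero (s+1000): 1000 + j3529 → |·| = √(1000²+3529²) = √13453841 ≈ 3667.9, ∠ = arctan(3529/1000) ≈ 74.18°
zero (s+2000): 2000 + j3529 → |·| = √(2000²+3529²) = √16453841 ≈ 4056.3, ∠ = arctan(3529/2000) ≈ 60.46°
pole (s+2): 2 + j3529 → |·| = √(2²+3529²) = √12453845 ≈ 3529, ∠ = arctan(3529/2) ≈ 89.97°
pole (s+25): 25 + j3529 → |·| = √(25²+3529²) = √12454466 ≈ 3529.1, ∠ = arctan(3529/25) ≈ 89.59°
pole (s+80): 80 + j3529 → |·| = √(80²+3529²) = √12460241 ≈ 3529.9, ∠ = arctan(3529/80) ≈ 88.70°
|T| = 20 · 1.4878e+07 / 4.3962e+10 ≈ 0.0067686
Gain = 20 log₁₀(0.0067686) ≈ -43.39 dB
∠T = 134.64° − 268.26° = -133.62°

-43.4 dB, -133.6°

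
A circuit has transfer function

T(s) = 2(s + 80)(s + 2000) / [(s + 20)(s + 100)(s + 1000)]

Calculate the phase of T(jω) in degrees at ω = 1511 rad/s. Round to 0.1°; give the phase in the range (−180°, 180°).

At s = jω = j1511:
zero (s+80): 80 + j1511 → |·| = √(80²+1511²) = √2289521 ≈ 1513.1, ∠ = arctan(1511/80) ≈ 86.97°
zero (s+2000): 2000 + j1511 → |·| = √(2000²+1511²) = √6283121 ≈ 2506.6, ∠ = arctan(1511/2000) ≈ 37.07°
pole (s+20): 20 + j1511 → |·| = √(20²+1511²) = √2283521 ≈ 1511.1, ∠ = arctan(1511/20) ≈ 89.24°
pole (s+100): 100 + j1511 → |·| = √(100²+1511²) = √2293121 ≈ 1514.3, ∠ = arctan(1511/100) ≈ 86.21°
pole (s+1000): 1000 + j1511 → |·| = √(1000²+1511²) = √3283121 ≈ 1811.9, ∠ = arctan(1511/1000) ≈ 56.50°
∠T = 124.04° − 231.95° = -107.91°

-107.9°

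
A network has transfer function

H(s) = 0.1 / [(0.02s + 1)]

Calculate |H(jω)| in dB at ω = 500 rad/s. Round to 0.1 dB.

At ω = 500 rad/s:
pole (1 + j500·0.02) = 1 + j10 → |·| ≈ 10.05, ∠ ≈ 84.29°
|H| = 0.1 · 1 / (10.05) ≈ 0.0099502
Gain = 20 log₁₀(0.0099502) ≈ -40.04 dB

-40.0 dB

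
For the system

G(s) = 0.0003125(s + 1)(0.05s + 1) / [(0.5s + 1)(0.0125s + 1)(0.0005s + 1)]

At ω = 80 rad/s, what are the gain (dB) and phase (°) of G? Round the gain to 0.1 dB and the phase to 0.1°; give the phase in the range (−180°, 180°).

At ω = 80 rad/s:
zero (1 + j80·1) = 1 + j80 → |·| ≈ 80.006, ∠ ≈ 89.28°
zero (1 + j80·0.05) = 1 + j4 → |·| ≈ 4.1231, ∠ ≈ 75.96°
pole (1 + j80·0.5) = 1 + j40 → |·| ≈ 40.012, ∠ ≈ 88.57°
pole (1 + j80·0.0125) = 1 + j1 → |·| ≈ 1.4142, ∠ ≈ 45.00°
pole (1 + j80·0.0005) = 1 + j0.04 → |·| ≈ 1.0008, ∠ ≈ 2.29°
|G| = 0.0003125 · 80.006 · 4.1231 / (40.012 · 1.4142 · 1.0008) ≈ 0.0018203
Gain = 20 log₁₀(0.0018203) ≈ -54.80 dB
∠G = (89.28° + 75.96°) − (88.57° + 45.00° + 2.29°) = 29.38°

-54.8 dB, 29.4°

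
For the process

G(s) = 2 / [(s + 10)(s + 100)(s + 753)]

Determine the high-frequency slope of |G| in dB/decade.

Each pole contributes −20 dB/decade at high frequency; each zero contributes +20 dB/decade.
Net: 0 zero(s) − 3 pole(s) → -60 dB/decade.

-60 dB/decade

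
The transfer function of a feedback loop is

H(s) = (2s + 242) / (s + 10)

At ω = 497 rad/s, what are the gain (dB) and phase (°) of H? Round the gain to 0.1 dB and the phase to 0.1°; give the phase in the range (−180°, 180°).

Substitute s = j497:
Numerator: 2(j497) + 242 = 242 + j994
Denominator: (j497) + 10 = 10 + j497
|N| = √(242² + 994²) ≈ 1023, ∠N ≈ 76.32°
|D| = √(10² + 497²) ≈ 497.1, ∠D ≈ 88.85°
|H| = 1023 / 497.1 ≈ 2.0579
Gain = 20 log₁₀(2.0579) ≈ 6.27 dB
∠H = 76.32° − 88.85° = -12.53°

6.3 dB, -12.5°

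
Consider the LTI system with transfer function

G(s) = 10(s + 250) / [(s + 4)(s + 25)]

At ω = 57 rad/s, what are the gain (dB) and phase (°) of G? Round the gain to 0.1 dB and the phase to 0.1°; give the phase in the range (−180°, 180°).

At s = jω = j57:
zero (s+250): 250 + j57 → |·| = √(250²+57²) = √65749 ≈ 256.42, ∠ = arctan(57/250) ≈ 12.84°
pole (s+4): 4 + j57 → |·| = √(4²+57²) = √3265 ≈ 57.14, ∠ = arctan(57/4) ≈ 85.99°
pole (s+25): 25 + j57 → |·| = √(25²+57²) = √3874 ≈ 62.241, ∠ = arctan(57/25) ≈ 66.32°
|G| = 10 · 256.42 / 3556.5 ≈ 0.72099
Gain = 20 log₁₀(0.72099) ≈ -2.84 dB
∠G = 12.84° − 152.31° = -139.47°

-2.8 dB, -139.5°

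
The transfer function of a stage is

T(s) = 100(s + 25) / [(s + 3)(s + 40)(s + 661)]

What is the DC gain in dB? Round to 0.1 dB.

-30.0 dB

T(0) = 100·25 / (3·40·661) ≈ 0.031518
20 log₁₀(0.031518) ≈ -30.03 dB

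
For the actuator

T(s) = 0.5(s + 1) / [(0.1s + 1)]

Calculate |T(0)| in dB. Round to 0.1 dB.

T(0) = 0.5 · 1 / 1 = 0.5
20 log₁₀(0.5) ≈ -6.02 dB

-6.0 dB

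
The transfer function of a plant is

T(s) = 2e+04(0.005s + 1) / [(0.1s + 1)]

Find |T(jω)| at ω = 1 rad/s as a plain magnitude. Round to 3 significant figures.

1.99e+04

At ω = 1 rad/s:
zero (1 + j1·0.005) = 1 + j0.005 → |·| ≈ 1, ∠ ≈ 0.29°
pole (1 + j1·0.1) = 1 + j0.1 → |·| ≈ 1.005, ∠ ≈ 5.71°
|T| = 2e+04 · 1 / (1.005) ≈ 19900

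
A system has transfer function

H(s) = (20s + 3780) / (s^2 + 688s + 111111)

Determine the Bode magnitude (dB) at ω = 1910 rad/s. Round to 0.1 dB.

Substitute s = j1910:
Numerator: 20(j1910) + 3780 = 3780 + j38200
Denominator: (j1910)^2 + 688(j1910) + 111111 = -3536989 + j1314080
|N| = √(3780² + 38200²) ≈ 38387, ∠N ≈ 84.35°
|D| = √(3536989² + 1314080²) ≈ 3.7732e+06, ∠D ≈ 159.62°
|H| = 38387 / 3.7732e+06 ≈ 0.010174
Gain = 20 log₁₀(0.010174) ≈ -39.85 dB

-39.9 dB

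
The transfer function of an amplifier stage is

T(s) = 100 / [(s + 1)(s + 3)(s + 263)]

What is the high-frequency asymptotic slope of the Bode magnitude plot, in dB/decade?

-60 dB/decade

Each pole contributes −20 dB/decade at high frequency; each zero contributes +20 dB/decade.
Net: 0 zero(s) − 3 pole(s) → -60 dB/decade.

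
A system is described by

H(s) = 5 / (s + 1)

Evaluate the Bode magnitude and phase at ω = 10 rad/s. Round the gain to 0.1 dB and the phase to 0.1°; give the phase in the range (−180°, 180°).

Substitute s = j10:
Numerator: 5 = 5 + j0
Denominator: (j10) + 1 = 1 + j10
|N| = √(5² + 0²) ≈ 5, ∠N ≈ 0.00°
|D| = √(1² + 10²) ≈ 10.05, ∠D ≈ 84.29°
|H| = 5 / 10.05 ≈ 0.49751
Gain = 20 log₁₀(0.49751) ≈ -6.06 dB
∠H = 0.00° − 84.29° = -84.29°

-6.1 dB, -84.3°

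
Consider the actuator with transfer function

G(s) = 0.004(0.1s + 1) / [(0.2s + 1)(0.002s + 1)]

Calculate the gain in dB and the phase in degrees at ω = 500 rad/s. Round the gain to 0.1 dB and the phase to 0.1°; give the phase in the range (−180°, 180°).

At ω = 500 rad/s:
zero (1 + j500·0.1) = 1 + j50 → |·| ≈ 50.01, ∠ ≈ 88.85°
pole (1 + j500·0.2) = 1 + j100 → |·| ≈ 100, ∠ ≈ 89.43°
pole (1 + j500·0.002) = 1 + j1 → |·| ≈ 1.4142, ∠ ≈ 45.00°
|G| = 0.004 · 50.01 / (100 · 1.4142) ≈ 0.0014145
Gain = 20 log₁₀(0.0014145) ≈ -56.99 dB
∠G = (88.85°) − (89.43° + 45.00°) = -45.58°

-57.0 dB, -45.6°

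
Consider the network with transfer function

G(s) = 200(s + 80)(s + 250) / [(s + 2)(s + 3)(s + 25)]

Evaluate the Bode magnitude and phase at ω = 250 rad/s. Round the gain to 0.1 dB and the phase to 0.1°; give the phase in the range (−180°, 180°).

1.5 dB, -145.9°

At s = jω = j250:
zero (s+80): 80 + j250 → |·| = √(80²+250²) = √68900 ≈ 262.49, ∠ = arctan(250/80) ≈ 72.26°
zero (s+250): 250 + j250 → |·| = √(250²+250²) = √125000 ≈ 353.55, ∠ = arctan(250/250) ≈ 45.00°
pole (s+2): 2 + j250 → |·| = √(2²+250²) = √62504 ≈ 250.01, ∠ = arctan(250/2) ≈ 89.54°
pole (s+3): 3 + j250 → |·| = √(3²+250²) = √62509 ≈ 250.02, ∠ = arctan(250/3) ≈ 89.31°
pole (s+25): 25 + j250 → |·| = √(25²+250²) = √63125 ≈ 251.25, ∠ = arctan(250/25) ≈ 84.29°
|G| = 200 · 92803 / 1.5705e+07 ≈ 1.1818
Gain = 20 log₁₀(1.1818) ≈ 1.45 dB
∠G = 117.26° − 263.14° = -145.88°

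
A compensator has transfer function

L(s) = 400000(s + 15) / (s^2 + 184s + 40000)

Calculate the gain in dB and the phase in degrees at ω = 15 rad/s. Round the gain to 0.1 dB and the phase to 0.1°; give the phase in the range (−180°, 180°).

At s = jω = j15:
zero (s+15): 15 + j15 → |·| = √(15²+15²) = √450 ≈ 21.213, ∠ = arctan(15/15) ≈ 45.00°
quadratic: (j15)² + 184·j15 + 40000 = 39775 + j2760 → |·| ≈ 39871, ∠ ≈ 3.97°
|L| = 400000 · 21.213 / 39871 ≈ 212.82
Gain = 20 log₁₀(212.82) ≈ 46.56 dB
∠L = 45.00° − 3.97° = 41.03°

46.6 dB, 41.0°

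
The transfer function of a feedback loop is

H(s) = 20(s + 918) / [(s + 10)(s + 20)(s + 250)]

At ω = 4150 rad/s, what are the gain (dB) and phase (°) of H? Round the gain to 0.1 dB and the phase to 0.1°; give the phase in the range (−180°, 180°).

At s = jω = j4150:
zero (s+918): 918 + j4150 → |·| = √(918²+4150²) = √18065224 ≈ 4250.3, ∠ = arctan(4150/918) ≈ 77.53°
pole (s+10): 10 + j4150 → |·| = √(10²+4150²) = √17222600 ≈ 4150, ∠ = arctan(4150/10) ≈ 89.86°
pole (s+20): 20 + j4150 → |·| = √(20²+4150²) = √17222900 ≈ 4150, ∠ = arctan(4150/20) ≈ 89.72°
pole (s+250): 250 + j4150 → |·| = √(250²+4150²) = √17285000 ≈ 4157.5, ∠ = arctan(4150/250) ≈ 86.55°
|H| = 20 · 4250.3 / 7.1603e+10 ≈ 1.1872e-06
Gain = 20 log₁₀(1.1872e-06) ≈ -118.51 dB
∠H = 77.53° − 266.13° = -188.60° ≡ 171.40° (principal value)

-118.5 dB, 171.4°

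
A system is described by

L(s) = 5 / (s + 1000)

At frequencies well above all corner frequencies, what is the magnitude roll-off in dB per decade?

Each pole contributes −20 dB/decade at high frequency; each zero contributes +20 dB/decade.
Net: 0 zero(s) − 1 pole(s) → -20 dB/decade.

-20 dB/decade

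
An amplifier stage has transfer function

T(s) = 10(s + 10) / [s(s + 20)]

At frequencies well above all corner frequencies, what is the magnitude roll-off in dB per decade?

-20 dB/decade

Each pole contributes −20 dB/decade at high frequency; each zero contributes +20 dB/decade.
Net: 1 zero(s) − 2 pole(s) → -20 dB/decade.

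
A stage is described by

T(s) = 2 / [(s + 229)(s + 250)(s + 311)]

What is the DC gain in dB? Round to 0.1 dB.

T(0) = 2 / (229·250·311) ≈ 1.1233e-07
20 log₁₀(1.1233e-07) ≈ -138.99 dB

-139.0 dB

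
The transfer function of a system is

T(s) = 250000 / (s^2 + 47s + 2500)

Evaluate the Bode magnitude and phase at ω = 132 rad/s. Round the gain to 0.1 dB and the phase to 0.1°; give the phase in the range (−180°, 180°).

23.8 dB, -157.4°

At s = jω = j132:
quadratic: (j132)² + 47·j132 + 2500 = -14924 + j6204 → |·| ≈ 16162, ∠ ≈ 157.43°
|T| = 250000 / 16162 ≈ 15.468
Gain = 20 log₁₀(15.468) ≈ 23.79 dB
∠T = 0.00° − 157.43° = -157.43°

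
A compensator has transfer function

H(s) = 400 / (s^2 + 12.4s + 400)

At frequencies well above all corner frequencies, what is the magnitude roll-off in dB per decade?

-40 dB/decade

Each pole contributes −20 dB/decade at high frequency; each zero contributes +20 dB/decade.
Net: 0 zero(s) − 2 pole(s) → -40 dB/decade.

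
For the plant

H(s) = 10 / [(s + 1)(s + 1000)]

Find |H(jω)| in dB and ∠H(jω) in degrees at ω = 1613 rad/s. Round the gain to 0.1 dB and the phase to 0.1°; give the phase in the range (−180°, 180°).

-109.7 dB, -148.2°

At s = jω = j1613:
pole (s+1): 1 + j1613 → |·| = √(1²+1613²) = √2601770 ≈ 1613, ∠ = arctan(1613/1) ≈ 89.96°
pole (s+1000): 1000 + j1613 → |·| = √(1000²+1613²) = √3601769 ≈ 1897.8, ∠ = arctan(1613/1000) ≈ 58.20°
|H| = 10 / 3.0612e+06 ≈ 3.2667e-06
Gain = 20 log₁₀(3.2667e-06) ≈ -109.72 dB
∠H = 0.00° − 148.16° = -148.16°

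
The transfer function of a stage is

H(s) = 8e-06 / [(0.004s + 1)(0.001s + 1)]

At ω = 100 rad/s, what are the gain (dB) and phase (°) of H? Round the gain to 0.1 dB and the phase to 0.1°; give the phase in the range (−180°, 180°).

-102.6 dB, -27.5°

At ω = 100 rad/s:
pole (1 + j100·0.004) = 1 + j0.4 → |·| ≈ 1.077, ∠ ≈ 21.80°
pole (1 + j100·0.001) = 1 + j0.1 → |·| ≈ 1.005, ∠ ≈ 5.71°
|H| = 8e-06 · 1 / (1.077 · 1.005) ≈ 7.3911e-06
Gain = 20 log₁₀(7.3911e-06) ≈ -102.63 dB
∠H = (0°) − (21.80° + 5.71°) = -27.51°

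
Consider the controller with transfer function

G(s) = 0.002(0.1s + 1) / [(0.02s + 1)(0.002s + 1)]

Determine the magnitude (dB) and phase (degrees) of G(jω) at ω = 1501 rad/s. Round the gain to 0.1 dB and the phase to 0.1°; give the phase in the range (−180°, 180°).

-50.0 dB, -70.1°

At ω = 1501 rad/s:
zero (1 + j1501·0.1) = 1 + j150.1 → |·| ≈ 150.1, ∠ ≈ 89.62°
pole (1 + j1501·0.02) = 1 + j30.02 → |·| ≈ 30.037, ∠ ≈ 88.09°
pole (1 + j1501·0.002) = 1 + j3.002 → |·| ≈ 3.1642, ∠ ≈ 71.58°
|G| = 0.002 · 150.1 / (30.037 · 3.1642) ≈ 0.0031586
Gain = 20 log₁₀(0.0031586) ≈ -50.01 dB
∠G = (89.62°) − (88.09° + 71.58°) = -70.05°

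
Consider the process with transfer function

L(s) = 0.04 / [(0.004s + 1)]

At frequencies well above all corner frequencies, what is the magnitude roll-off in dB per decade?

-20 dB/decade

Each pole contributes −20 dB/decade at high frequency; each zero contributes +20 dB/decade.
Net: 0 zero(s) − 1 pole(s) → -20 dB/decade.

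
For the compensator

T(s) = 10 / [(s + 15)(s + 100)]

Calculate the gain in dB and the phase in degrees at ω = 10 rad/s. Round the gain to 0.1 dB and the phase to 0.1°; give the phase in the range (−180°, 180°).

-45.2 dB, -39.4°

At s = jω = j10:
pole (s+15): 15 + j10 → |·| = √(15²+10²) = √325 ≈ 18.028, ∠ = arctan(10/15) ≈ 33.69°
pole (s+100): 100 + j10 → |·| = √(100²+10²) = √10100 ≈ 100.5, ∠ = arctan(10/100) ≈ 5.71°
|T| = 10 / 1811.8 ≈ 0.0055194
Gain = 20 log₁₀(0.0055194) ≈ -45.16 dB
∠T = 0.00° − 39.40° = -39.40°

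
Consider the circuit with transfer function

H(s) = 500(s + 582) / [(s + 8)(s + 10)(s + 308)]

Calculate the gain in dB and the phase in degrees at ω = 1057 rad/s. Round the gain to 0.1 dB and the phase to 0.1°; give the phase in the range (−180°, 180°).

-66.2 dB, 168.4°

At s = jω = j1057:
zero (s+582): 582 + j1057 → |·| = √(582²+1057²) = √1455973 ≈ 1206.6, ∠ = arctan(1057/582) ≈ 61.16°
pole (s+8): 8 + j1057 → |·| = √(8²+1057²) = √1117313 ≈ 1057, ∠ = arctan(1057/8) ≈ 89.57°
pole (s+10): 10 + j1057 → |·| = √(10²+1057²) = √1117349 ≈ 1057, ∠ = arctan(1057/10) ≈ 89.46°
pole (s+308): 308 + j1057 → |·| = √(308²+1057²) = √1212113 ≈ 1101, ∠ = arctan(1057/308) ≈ 73.75°
|H| = 500 · 1206.6 / 1.2301e+09 ≈ 0.00049045
Gain = 20 log₁₀(0.00049045) ≈ -66.19 dB
∠H = 61.16° − 252.78° = -191.62° ≡ 168.38° (principal value)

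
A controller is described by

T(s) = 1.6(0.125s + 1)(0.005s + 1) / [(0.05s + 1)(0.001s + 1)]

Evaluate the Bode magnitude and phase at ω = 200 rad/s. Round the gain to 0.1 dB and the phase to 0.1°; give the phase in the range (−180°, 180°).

14.8 dB, 37.1°

At ω = 200 rad/s:
zero (1 + j200·0.125) = 1 + j25 → |·| ≈ 25.02, ∠ ≈ 87.71°
zero (1 + j200·0.005) = 1 + j1 → |·| ≈ 1.4142, ∠ ≈ 45.00°
pole (1 + j200·0.05) = 1 + j10 → |·| ≈ 10.05, ∠ ≈ 84.29°
pole (1 + j200·0.001) = 1 + j0.2 → |·| ≈ 1.0198, ∠ ≈ 11.31°
|T| = 1.6 · 25.02 · 1.4142 / (10.05 · 1.0198) ≈ 5.5238
Gain = 20 log₁₀(5.5238) ≈ 14.84 dB
∠T = (87.71° + 45.00°) − (84.29° + 11.31°) = 37.11°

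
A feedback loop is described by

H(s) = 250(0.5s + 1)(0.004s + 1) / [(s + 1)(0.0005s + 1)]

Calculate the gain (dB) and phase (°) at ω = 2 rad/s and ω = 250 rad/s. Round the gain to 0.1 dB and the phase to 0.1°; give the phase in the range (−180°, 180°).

ω = 2: 44.0 dB, -18.0°; ω = 250: 44.9 dB, 37.6°

At ω = 2 rad/s:
zero (1 + j2·0.5) = 1 + j1 → |·| ≈ 1.4142, ∠ ≈ 45.00°
zero (1 + j2·0.004) = 1 + j0.008 → |·| ≈ 1, ∠ ≈ 0.46°
pole (1 + j2·1) = 1 + j2 → |·| ≈ 2.2361, ∠ ≈ 63.43°
pole (1 + j2·0.0005) = 1 + j0.001 → |·| ≈ 1, ∠ ≈ 0.06°
|H| = 250 · 1.4142 · 1 / (2.2361 · 1) ≈ 158.11
Gain = 20 log₁₀(158.11) ≈ 43.98 dB
∠H = (45.00° + 0.46°) − (63.43° + 0.06°) = -18.03°

At ω = 250 rad/s:
zero (1 + j250·0.5) = 1 + j125 → |·| ≈ 125, ∠ ≈ 89.54°
zero (1 + j250·0.004) = 1 + j1 → |·| ≈ 1.4142, ∠ ≈ 45.00°
pole (1 + j250·1) = 1 + j250 → |·| ≈ 250, ∠ ≈ 89.77°
pole (1 + j250·0.0005) = 1 + j0.125 → |·| ≈ 1.0078, ∠ ≈ 7.13°
|H| = 250 · 125 · 1.4142 / (250 · 1.0078) ≈ 175.41
Gain = 20 log₁₀(175.41) ≈ 44.88 dB
∠H = (89.54° + 45.00°) − (89.77° + 7.13°) = 37.64°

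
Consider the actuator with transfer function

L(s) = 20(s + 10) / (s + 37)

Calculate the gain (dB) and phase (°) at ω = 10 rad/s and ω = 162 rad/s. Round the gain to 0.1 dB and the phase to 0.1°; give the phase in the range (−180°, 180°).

At s = jω = j10:
zero (s+10): 10 + j10 → |·| = √(10²+10²) = √200 ≈ 14.142, ∠ = arctan(10/10) ≈ 45.00°
pole (s+37): 37 + j10 → |·| = √(37²+10²) = √1469 ≈ 38.328, ∠ = arctan(10/37) ≈ 15.12°
|L| = 20 · 14.142 / 38.328 ≈ 7.3795
Gain = 20 log₁₀(7.3795) ≈ 17.36 dB
∠L = 45.00° − 15.12° = 29.88°

At s = jω = j162:
zero (s+10): 10 + j162 → |·| = √(10²+162²) = √26344 ≈ 162.31, ∠ = arctan(162/10) ≈ 86.47°
pole (s+37): 37 + j162 → |·| = √(37²+162²) = √27613 ≈ 166.17, ∠ = arctan(162/37) ≈ 77.13°
|L| = 20 · 162.31 / 166.17 ≈ 19.535
Gain = 20 log₁₀(19.535) ≈ 25.82 dB
∠L = 86.47° − 77.13° = 9.34°

ω = 10: 17.4 dB, 29.9°; ω = 162: 25.8 dB, 9.3°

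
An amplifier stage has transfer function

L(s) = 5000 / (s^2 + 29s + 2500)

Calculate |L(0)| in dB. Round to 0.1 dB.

6.0 dB

L(0) = 5000 / 2500 = 2
20 log₁₀(2) ≈ 6.02 dB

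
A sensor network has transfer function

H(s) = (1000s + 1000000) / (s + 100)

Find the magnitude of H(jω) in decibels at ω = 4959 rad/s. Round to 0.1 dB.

Substitute s = j4959:
Numerator: 1000(j4959) + 1000000 = 1000000 + j4959000
Denominator: (j4959) + 100 = 100 + j4959
|N| = √(1000000² + 4959000²) ≈ 5.0588e+06, ∠N ≈ 78.60°
|D| = √(100² + 4959²) ≈ 4960, ∠D ≈ 88.84°
|H| = 5.0588e+06 / 4960 ≈ 1019.9
Gain = 20 log₁₀(1019.9) ≈ 60.17 dB

60.2 dB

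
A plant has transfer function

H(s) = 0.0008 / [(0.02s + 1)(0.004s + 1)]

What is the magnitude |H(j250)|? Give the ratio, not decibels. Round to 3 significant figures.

0.000111

At ω = 250 rad/s:
pole (1 + j250·0.02) = 1 + j5 → |·| ≈ 5.099, ∠ ≈ 78.69°
pole (1 + j250·0.004) = 1 + j1 → |·| ≈ 1.4142, ∠ ≈ 45.00°
|H| = 0.0008 · 1 / (5.099 · 1.4142) ≈ 0.00011094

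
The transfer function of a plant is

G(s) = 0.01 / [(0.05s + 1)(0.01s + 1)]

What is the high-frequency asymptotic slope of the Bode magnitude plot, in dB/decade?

-40 dB/decade

Each pole contributes −20 dB/decade at high frequency; each zero contributes +20 dB/decade.
Net: 0 zero(s) − 2 pole(s) → -40 dB/decade.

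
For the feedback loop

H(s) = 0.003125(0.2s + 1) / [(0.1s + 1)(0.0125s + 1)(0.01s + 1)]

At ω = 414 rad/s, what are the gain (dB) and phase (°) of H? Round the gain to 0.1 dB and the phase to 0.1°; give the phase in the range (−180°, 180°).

At ω = 414 rad/s:
zero (1 + j414·0.2) = 1 + j82.8 → |·| ≈ 82.806, ∠ ≈ 89.31°
pole (1 + j414·0.1) = 1 + j41.4 → |·| ≈ 41.412, ∠ ≈ 88.62°
pole (1 + j414·0.0125) = 1 + j5.175 → |·| ≈ 5.2707, ∠ ≈ 79.06°
pole (1 + j414·0.01) = 1 + j4.14 → |·| ≈ 4.2591, ∠ ≈ 76.42°
|H| = 0.003125 · 82.806 / (41.412 · 5.2707 · 4.2591) ≈ 0.00027836
Gain = 20 log₁₀(0.00027836) ≈ -71.11 dB
∠H = (89.31°) − (88.62° + 79.06° + 76.42°) = -154.79°

-71.1 dB, -154.8°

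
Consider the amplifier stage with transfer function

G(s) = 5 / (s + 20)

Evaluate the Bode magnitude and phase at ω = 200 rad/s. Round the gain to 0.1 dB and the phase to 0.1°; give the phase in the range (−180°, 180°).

-32.1 dB, -84.3°

At s = jω = j200:
pole (s+20): 20 + j200 → |·| = √(20²+200²) = √40400 ≈ 201, ∠ = arctan(200/20) ≈ 84.29°
|G| = 5 / 201 ≈ 0.024876
Gain = 20 log₁₀(0.024876) ≈ -32.08 dB
∠G = 0.00° − 84.29° = -84.29°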